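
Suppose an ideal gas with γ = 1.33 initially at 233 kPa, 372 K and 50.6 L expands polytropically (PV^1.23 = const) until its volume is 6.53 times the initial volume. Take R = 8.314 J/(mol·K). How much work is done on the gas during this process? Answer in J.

-18000 J

n = P₁V₁/(RT₁) = 233×50.6/(8.314×372) = 3.81 mol.
Polytropic n=1.23: T₂ = T₁(V₁/V₂)^(n−1) = 372×(0.153)^0.23 = 242 K; P₂ = P₁(V₁/V₂)^n = 23.2 kPa.
W = (P₁V₁−P₂V₂)/(n−1) = (233×50.6−23.2×330)/0.23 = 18000 J.
Work done on the gas = −W_by = -18000 J.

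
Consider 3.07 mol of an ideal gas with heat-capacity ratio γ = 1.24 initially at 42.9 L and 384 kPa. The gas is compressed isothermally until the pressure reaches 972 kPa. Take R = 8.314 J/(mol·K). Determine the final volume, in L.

16.9 L

T₁ = P₁V₁/(nR) = 384×42.9/(3.07×8.314) = 645 K.
Isothermal: T stays 645 K; PV = const ⇒ V₂ = 16.9 L, P₂ = 972 kPa.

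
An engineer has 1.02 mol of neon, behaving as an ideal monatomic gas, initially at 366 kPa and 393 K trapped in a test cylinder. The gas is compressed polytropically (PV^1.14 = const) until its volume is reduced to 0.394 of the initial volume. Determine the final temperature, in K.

448 K

V₁ = nRT₁/P₁ = 1.02×8.314×393/366 = 9.11 L.
Polytropic n=1.14: T₂ = T₁(V₁/V₂)^(n−1) = 393×(2.54)^0.14 = 448 K; P₂ = P₁(V₁/V₂)^n = 1060 kPa.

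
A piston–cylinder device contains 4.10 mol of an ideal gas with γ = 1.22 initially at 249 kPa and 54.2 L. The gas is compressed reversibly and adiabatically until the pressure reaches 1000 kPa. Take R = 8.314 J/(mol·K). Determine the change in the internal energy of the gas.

17500 J

T₁ = P₁V₁/(nR) = 249×54.2/(4.10×8.314) = 396 K.
Adiabatic: T₂/T₁ = (P₂/P₁)^((γ−1)/γ) ⇒ T₂ = 396×(4.02)^0.180 = 509 K; V₂ = 17.3 L.
For an ideal gas ΔU = nCvΔT with Cv = R/(γ−1) = 37.8 J/(mol·K).
ΔU = 4.10×37.8×(509−396) = 17500 J.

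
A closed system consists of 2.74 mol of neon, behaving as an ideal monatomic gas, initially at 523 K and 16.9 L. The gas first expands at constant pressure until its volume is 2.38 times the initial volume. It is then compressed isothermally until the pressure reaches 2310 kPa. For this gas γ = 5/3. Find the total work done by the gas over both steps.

-17200 J

P₁ = nRT₁/V₁ = 2.74×8.314×523/16.9 = 705 kPa.
Step 1 — Isobaric: P stays 705 kPa; V/T = const ⇒ T₂ = 1240 K, V₂ = 40.2 L.
W = PΔV = 705×(40.2−16.9) kPa·L = 16400 J.
ΔU = nCvΔT = 2.74×12.5×(1240−523) = 24700 J.
Q = ΔU + W = nCpΔT = 41100 J.
State after step 1: P = 705 kPa, V = 40.2 L, T = 1240 K.
Step 2 — Isothermal: T stays 1240 K; PV = const ⇒ V₂ = 12.3 L, P₂ = 2310 kPa.
ΔU = 0 (ideal gas, T constant).
W = nRT ln(V₂/V₁) = 2.74×8.314×1240×ln(0.305) = -33700 J.
Q = ΔU + W = -33700 J.
Net over both steps: W = -17200 J, Q = 7450 J, ΔU = 24700 J.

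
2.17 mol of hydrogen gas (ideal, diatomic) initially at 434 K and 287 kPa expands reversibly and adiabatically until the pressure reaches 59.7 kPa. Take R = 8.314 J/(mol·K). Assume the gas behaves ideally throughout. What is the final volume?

V₁ = nRT₁/P₁ = 2.17×8.314×434/287 = 27.3 L.
Adiabatic: T₂/T₁ = (P₂/P₁)^((γ−1)/γ) ⇒ T₂ = 434×(0.208)^0.286 = 277 K; V₂ = 83.7 L.

83.7 L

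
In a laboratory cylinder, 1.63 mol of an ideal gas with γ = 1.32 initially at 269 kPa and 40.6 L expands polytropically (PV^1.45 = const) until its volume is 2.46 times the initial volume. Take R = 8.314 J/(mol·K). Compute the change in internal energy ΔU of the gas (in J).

T₁ = P₁V₁/(nR) = 269×40.6/(1.63×8.314) = 806 K.
Polytropic n=1.45: T₂ = T₁(V₁/V₂)^(n−1) = 806×(0.407)^0.45 = 537 K; P₂ = P₁(V₁/V₂)^n = 72.9 kPa.
For an ideal gas ΔU = nCvΔT with Cv = R/(γ−1) = 26.0 J/(mol·K).
ΔU = 1.63×26.0×(537−806) = -11400 J.

-11400 J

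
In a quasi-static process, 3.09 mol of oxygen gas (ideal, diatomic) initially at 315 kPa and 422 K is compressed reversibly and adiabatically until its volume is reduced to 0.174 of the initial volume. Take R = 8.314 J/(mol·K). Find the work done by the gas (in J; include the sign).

-27400 J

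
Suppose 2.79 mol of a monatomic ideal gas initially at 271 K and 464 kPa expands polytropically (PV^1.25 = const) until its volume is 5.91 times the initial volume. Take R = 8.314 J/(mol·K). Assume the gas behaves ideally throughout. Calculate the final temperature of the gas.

V₁ = nRT₁/P₁ = 2.79×8.314×271/464 = 13.5 L.
Polytropic n=1.25: T₂ = T₁(V₁/V₂)^(n−1) = 271×(0.169)^0.25 = 174 K; P₂ = P₁(V₁/V₂)^n = 50.4 kPa.

174 K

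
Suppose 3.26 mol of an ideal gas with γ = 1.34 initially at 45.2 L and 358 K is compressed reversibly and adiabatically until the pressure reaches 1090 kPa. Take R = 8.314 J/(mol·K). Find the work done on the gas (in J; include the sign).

14600 J

P₁ = nRT₁/V₁ = 3.26×8.314×358/45.2 = 215 kPa.
Adiabatic: T₂/T₁ = (P₂/P₁)^((γ−1)/γ) ⇒ T₂ = 358×(5.08)^0.254 = 541 K; V₂ = 13.4 L.
ΔU = nCvΔT = 3.26×24.5×(541−358) = 14600 J.
Q = 0 for an adiabatic process, so W = −ΔU = -14600 J.
Work done on the gas = −W_by = 14600 J.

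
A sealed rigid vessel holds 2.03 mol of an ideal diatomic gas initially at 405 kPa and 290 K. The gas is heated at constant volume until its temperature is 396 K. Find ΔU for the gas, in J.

4470 J

V₁ = nRT₁/P₁ = 2.03×8.314×290/405 = 12.1 L.
Isochoric: V stays 12.1 L; P/T = const ⇒ T₂ = 396 K, P₂ = 553 kPa.
For an ideal gas ΔU = nCvΔT with Cv = (5/2)R = 20.8 J/(mol·K).
ΔU = 2.03×20.8×(396−290) = 4470 J.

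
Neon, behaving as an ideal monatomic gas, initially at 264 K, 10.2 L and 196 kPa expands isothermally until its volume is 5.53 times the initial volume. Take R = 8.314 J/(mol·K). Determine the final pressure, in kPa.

35.4 kPa

Isothermal: T stays 264 K; PV = const ⇒ V₂ = 56.4 L, P₂ = 35.4 kPa.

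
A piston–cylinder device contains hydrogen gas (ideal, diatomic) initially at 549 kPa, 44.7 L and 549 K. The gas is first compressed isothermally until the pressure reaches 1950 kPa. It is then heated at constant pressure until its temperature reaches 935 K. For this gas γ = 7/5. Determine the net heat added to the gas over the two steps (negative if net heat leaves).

29300 J

n = P₁V₁/(RT₁) = 549×44.7/(8.314×549) = 5.38 mol.
Step 1 — Isothermal: T stays 549 K; PV = const ⇒ V₂ = 12.6 L, P₂ = 1950 kPa.
ΔU = 0 (ideal gas, T constant).
W = nRT ln(V₂/V₁) = 5.38×8.314×549×ln(0.282) = -31100 J.
Q = ΔU + W = -31100 J.
State after step 1: P = 1950 kPa, V = 12.6 L, T = 549 K.
Step 2 — Isobaric: P stays 1950 kPa; V/T = const ⇒ T₂ = 935 K, V₂ = 21.4 L.
W = PΔV = 1950×(21.4−12.6) kPa·L = 17300 J.
ΔU = nCvΔT = 5.38×20.8×(935−549) = 43100 J.
Q = ΔU + W = nCpΔT = 60400 J.
Net over both steps: W = -13900 J, Q = 29300 J, ΔU = 43100 J.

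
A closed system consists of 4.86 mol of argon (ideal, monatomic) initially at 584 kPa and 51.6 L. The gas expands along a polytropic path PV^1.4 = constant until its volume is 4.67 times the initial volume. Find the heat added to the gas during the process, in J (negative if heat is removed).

13900 J

T₁ = P₁V₁/(nR) = 584×51.6/(4.86×8.314) = 746 K.
Polytropic n=1.4: T₂ = T₁(V₁/V₂)^(n−1) = 746×(0.214)^0.40 = 403 K; P₂ = P₁(V₁/V₂)^n = 67.5 kPa.
W = (P₁V₁−P₂V₂)/(n−1) = (584×51.6−67.5×241)/0.40 = 34700 J.
ΔU = nCvΔT = 4.86×12.5×(403−746) = -20800 J.
Q = ΔU + W = 13900 J.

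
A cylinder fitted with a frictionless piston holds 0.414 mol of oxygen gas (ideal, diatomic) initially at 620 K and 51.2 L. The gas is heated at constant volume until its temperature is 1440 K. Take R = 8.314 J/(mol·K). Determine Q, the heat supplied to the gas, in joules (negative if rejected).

P₁ = nRT₁/V₁ = 0.414×8.314×620/51.2 = 41.7 kPa.
Isochoric: V stays 51.2 L; P/T = const ⇒ T₂ = 1440 K, P₂ = 96.8 kPa.
W = 0 (no volume change).
ΔU = nCvΔT = 0.414×20.8×(1440−620) = 7060 J.
Q = ΔU = 7060 J.

7060 J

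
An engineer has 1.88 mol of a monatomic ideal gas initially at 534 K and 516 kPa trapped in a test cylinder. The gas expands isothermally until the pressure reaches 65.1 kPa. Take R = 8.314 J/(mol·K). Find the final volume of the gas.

V₁ = nRT₁/P₁ = 1.88×8.314×534/516 = 16.2 L.
Isothermal: T stays 534 K; PV = const ⇒ V₂ = 128 L, P₂ = 65.1 kPa.

128 L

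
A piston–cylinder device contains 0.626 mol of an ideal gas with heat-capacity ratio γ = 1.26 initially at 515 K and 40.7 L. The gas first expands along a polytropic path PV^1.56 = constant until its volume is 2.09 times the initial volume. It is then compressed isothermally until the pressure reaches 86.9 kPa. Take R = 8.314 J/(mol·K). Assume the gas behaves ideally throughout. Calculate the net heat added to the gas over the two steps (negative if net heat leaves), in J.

-4400 J

P₁ = nRT₁/V₁ = 0.626×8.314×515/40.7 = 65.9 kPa.
Step 1 — Polytropic n=1.56: T₂ = T₁(V₁/V₂)^(n−1) = 515×(0.478)^0.56 = 341 K; P₂ = P₁(V₁/V₂)^n = 20.9 kPa.
W = (P₁V₁−P₂V₂)/(n−1) = (65.9×40.7−20.9×85.1)/0.56 = 1620 J.
ΔU = nCvΔT = 0.626×32.0×(341−515) = -3490 J.
Q = ΔU + W = -1870 J.
State after step 1: P = 20.9 kPa, V = 85.1 L, T = 341 K.
Step 2 — Isothermal: T stays 341 K; PV = const ⇒ V₂ = 20.4 L, P₂ = 86.9 kPa.
ΔU = 0 (ideal gas, T constant).
W = nRT ln(V₂/V₁) = 0.626×8.314×341×ln(0.240) = -2530 J.
Q = ΔU + W = -2530 J.
Net over both steps: W = -913 J, Q = -4400 J, ΔU = -3490 J.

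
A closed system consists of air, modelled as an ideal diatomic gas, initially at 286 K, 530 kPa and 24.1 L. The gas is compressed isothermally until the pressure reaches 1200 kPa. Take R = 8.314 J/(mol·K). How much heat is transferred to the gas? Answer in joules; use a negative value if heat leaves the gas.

n = P₁V₁/(RT₁) = 530×24.1/(8.314×286) = 5.37 mol.
Isothermal: T stays 286 K; PV = const ⇒ V₂ = 10.6 L, P₂ = 1200 kPa.
ΔU = 0 (ideal gas, T constant).
W = nRT ln(V₂/V₁) = 5.37×8.314×286×ln(0.442) = -10400 J.
Q = ΔU + W = -10400 J.

-10400 J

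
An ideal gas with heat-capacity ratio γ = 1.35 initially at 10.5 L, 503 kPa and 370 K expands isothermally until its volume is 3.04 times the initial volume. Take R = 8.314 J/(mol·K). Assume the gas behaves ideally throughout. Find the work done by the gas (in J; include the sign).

n = P₁V₁/(RT₁) = 503×10.5/(8.314×370) = 1.72 mol.
Isothermal: T stays 370 K; PV = const ⇒ V₂ = 31.9 L, P₂ = 165 kPa.
W = nRT ln(V₂/V₁) = 1.72×8.314×370×ln(3.04) = 5870 J.

5870 J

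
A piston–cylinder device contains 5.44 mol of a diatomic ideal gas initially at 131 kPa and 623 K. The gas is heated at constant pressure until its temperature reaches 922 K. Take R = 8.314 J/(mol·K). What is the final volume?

V₁ = nRT₁/P₁ = 5.44×8.314×623/131 = 215 L.
Isobaric: P stays 131 kPa; V/T = const ⇒ T₂ = 922 K, V₂ = 318 L.

318 L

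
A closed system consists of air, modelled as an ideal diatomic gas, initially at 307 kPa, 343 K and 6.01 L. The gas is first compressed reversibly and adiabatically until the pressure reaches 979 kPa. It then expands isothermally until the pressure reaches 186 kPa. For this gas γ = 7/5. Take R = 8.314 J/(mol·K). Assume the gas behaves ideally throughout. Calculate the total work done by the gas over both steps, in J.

2460 J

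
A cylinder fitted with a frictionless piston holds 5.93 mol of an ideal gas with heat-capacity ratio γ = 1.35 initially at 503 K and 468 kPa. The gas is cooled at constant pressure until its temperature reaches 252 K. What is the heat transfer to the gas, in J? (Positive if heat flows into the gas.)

V₁ = nRT₁/P₁ = 5.93×8.314×503/468 = 53.0 L.
Isobaric: P stays 468 kPa; V/T = const ⇒ T₂ = 252 K, V₂ = 26.5 L.
W = PΔV = 468×(26.5−53.0) kPa·L = -12400 J.
ΔU = nCvΔT = 5.93×23.8×(252−503) = -35400 J.
Q = ΔU + W = nCpΔT = -47700 J.

-47700 J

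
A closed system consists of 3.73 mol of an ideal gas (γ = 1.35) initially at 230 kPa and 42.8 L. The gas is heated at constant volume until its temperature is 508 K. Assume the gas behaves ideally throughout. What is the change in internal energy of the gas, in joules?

16900 J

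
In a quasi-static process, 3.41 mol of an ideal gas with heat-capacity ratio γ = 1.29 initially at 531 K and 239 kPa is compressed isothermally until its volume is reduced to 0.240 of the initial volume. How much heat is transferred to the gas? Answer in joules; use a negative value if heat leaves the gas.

-21500 J

V₁ = nRT₁/P₁ = 3.41×8.314×531/239 = 63.0 L.
Isothermal: T stays 531 K; PV = const ⇒ V₂ = 15.1 L, P₂ = 996 kPa.
ΔU = 0 (ideal gas, T constant).
W = nRT ln(V₂/V₁) = 3.41×8.314×531×ln(0.240) = -21500 J.
Q = ΔU + W = -21500 J.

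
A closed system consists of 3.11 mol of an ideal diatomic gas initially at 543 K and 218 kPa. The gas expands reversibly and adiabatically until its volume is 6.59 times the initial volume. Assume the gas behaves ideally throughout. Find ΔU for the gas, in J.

V₁ = nRT₁/P₁ = 3.11×8.314×543/218 = 64.4 L.
Adiabatic: TV^(γ−1) = const ⇒ T₂ = 543×(0.152)^0.400 = 255 K; PV^γ = const ⇒ P₂ = 15.6 kPa.
For an ideal gas ΔU = nCvΔT with Cv = (5/2)R = 20.8 J/(mol·K).
ΔU = 3.11×20.8×(255−543) = -18600 J.

-18600 J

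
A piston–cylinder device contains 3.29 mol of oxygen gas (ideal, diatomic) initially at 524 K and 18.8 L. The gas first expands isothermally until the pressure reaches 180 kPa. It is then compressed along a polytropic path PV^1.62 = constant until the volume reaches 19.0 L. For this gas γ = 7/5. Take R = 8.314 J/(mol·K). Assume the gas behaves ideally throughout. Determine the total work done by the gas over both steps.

-12400 J

P₁ = nRT₁/V₁ = 3.29×8.314×524/18.8 = 762 kPa.
Step 1 — Isothermal: T stays 524 K; PV = const ⇒ V₂ = 79.6 L, P₂ = 180 kPa.
ΔU = 0 (ideal gas, T constant).
W = nRT ln(V₂/V₁) = 3.29×8.314×524×ln(4.24) = 20700 J.
Q = ΔU + W = 20700 J.
State after step 1: P = 180 kPa, V = 79.6 L, T = 524 K.
Step 2 — Polytropic n=1.62: T₂ = T₁(V₁/V₂)^(n−1) = 524×(4.19)^0.62 = 1270 K; P₂ = P₁(V₁/V₂)^n = 1830 kPa.
W = (P₁V₁−P₂V₂)/(n−1) = (180×79.6−1830×19.0)/0.62 = -33100 J.
ΔU = nCvΔT = 3.29×20.8×(1270−524) = 51300 J.
Q = ΔU + W = 18200 J.
Net over both steps: W = -12400 J, Q = 38900 J, ΔU = 51300 J.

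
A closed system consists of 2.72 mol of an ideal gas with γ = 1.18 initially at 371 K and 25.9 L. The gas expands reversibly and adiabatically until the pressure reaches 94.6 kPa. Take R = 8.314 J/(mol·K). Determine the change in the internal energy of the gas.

-7980 J

P₁ = nRT₁/V₁ = 2.72×8.314×371/25.9 = 324 kPa.
Adiabatic: T₂/T₁ = (P₂/P₁)^((γ−1)/γ) ⇒ T₂ = 371×(0.292)^0.153 = 307 K; V₂ = 73.5 L.
For an ideal gas ΔU = nCvΔT with Cv = R/(γ−1) = 46.2 J/(mol·K).
ΔU = 2.72×46.2×(307−371) = -7980 J.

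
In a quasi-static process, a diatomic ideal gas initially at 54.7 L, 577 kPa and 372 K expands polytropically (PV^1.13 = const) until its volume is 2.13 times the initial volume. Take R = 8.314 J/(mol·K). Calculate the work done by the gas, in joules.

22700 J

n = P₁V₁/(RT₁) = 577×54.7/(8.314×372) = 10.2 mol.
Polytropic n=1.13: T₂ = T₁(V₁/V₂)^(n−1) = 372×(0.469)^0.13 = 337 K; P₂ = P₁(V₁/V₂)^n = 246 kPa.
W = (P₁V₁−P₂V₂)/(n−1) = (577×54.7−246×117)/0.13 = 22700 J.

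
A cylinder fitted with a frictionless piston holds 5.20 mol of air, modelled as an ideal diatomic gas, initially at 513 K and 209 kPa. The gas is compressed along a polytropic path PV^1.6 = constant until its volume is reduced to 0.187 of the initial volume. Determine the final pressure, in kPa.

V₁ = nRT₁/P₁ = 5.20×8.314×513/209 = 106 L.
Polytropic n=1.6: T₂ = T₁(V₁/V₂)^(n−1) = 513×(5.35)^0.60 = 1400 K; P₂ = P₁(V₁/V₂)^n = 3060 kPa.

3060 kPa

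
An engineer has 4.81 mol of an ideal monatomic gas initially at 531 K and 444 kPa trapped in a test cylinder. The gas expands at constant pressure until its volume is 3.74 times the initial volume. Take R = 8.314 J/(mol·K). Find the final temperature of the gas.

V₁ = nRT₁/P₁ = 4.81×8.314×531/444 = 47.8 L.
Isobaric: P stays 444 kPa; V/T = const ⇒ T₂ = 1990 K, V₂ = 179 L.

1990 K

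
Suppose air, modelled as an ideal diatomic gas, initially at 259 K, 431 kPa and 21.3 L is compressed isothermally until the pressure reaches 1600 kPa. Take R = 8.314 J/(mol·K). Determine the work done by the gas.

-12000 J

n = P₁V₁/(RT₁) = 431×21.3/(8.314×259) = 4.26 mol.
Isothermal: T stays 259 K; PV = const ⇒ V₂ = 5.74 L, P₂ = 1600 kPa.
W = nRT ln(V₂/V₁) = 4.26×8.314×259×ln(0.269) = -12000 J.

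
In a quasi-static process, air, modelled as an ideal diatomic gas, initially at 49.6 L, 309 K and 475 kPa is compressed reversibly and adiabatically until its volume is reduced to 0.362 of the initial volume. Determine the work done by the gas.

-29500 J

n = P₁V₁/(RT₁) = 475×49.6/(8.314×309) = 9.17 mol.
Adiabatic: TV^(γ−1) = const ⇒ T₂ = 309×(2.76)^0.400 = 464 K; PV^γ = const ⇒ P₂ = 1970 kPa.
ΔU = nCvΔT = 9.17×20.8×(464−309) = 29500 J.
Q = 0 for an adiabatic process, so W = −ΔU = -29500 J.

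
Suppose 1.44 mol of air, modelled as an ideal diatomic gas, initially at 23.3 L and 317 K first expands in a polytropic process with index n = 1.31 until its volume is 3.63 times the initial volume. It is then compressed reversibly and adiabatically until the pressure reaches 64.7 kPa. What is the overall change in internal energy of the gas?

P₁ = nRT₁/V₁ = 1.44×8.314×317/23.3 = 163 kPa.
Step 1 — Polytropic n=1.31: T₂ = T₁(V₁/V₂)^(n−1) = 317×(0.275)^0.31 = 213 K; P₂ = P₁(V₁/V₂)^n = 30.1 kPa.
W = (P₁V₁−P₂V₂)/(n−1) = (163×23.3−30.1×84.6)/0.31 = 4030 J.
ΔU = nCvΔT = 1.44×20.8×(213−317) = -3130 J.
Q = ΔU + W = 907 J.
State after step 1: P = 30.1 kPa, V = 84.6 L, T = 213 K.
Step 2 — Adiabatic: T₂/T₁ = (P₂/P₁)^((γ−1)/γ) ⇒ T₂ = 213×(2.15)^0.286 = 265 K; V₂ = 49.0 L.
ΔU = nCvΔT = 1.44×20.8×(265−213) = 1560 J.
Q = 0 for an adiabatic process, so W = −ΔU = -1560 J.
Net over both steps: W = 2480 J, Q = 907 J, ΔU = -1570 J.

-1570 J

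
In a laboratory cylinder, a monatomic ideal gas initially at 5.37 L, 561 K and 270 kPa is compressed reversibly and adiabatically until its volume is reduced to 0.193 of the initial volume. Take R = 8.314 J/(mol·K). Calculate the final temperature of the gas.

Adiabatic: TV^(γ−1) = const ⇒ T₂ = 561×(5.18)^0.667 = 1680 K; PV^γ = const ⇒ P₂ = 4190 kPa.

1680 K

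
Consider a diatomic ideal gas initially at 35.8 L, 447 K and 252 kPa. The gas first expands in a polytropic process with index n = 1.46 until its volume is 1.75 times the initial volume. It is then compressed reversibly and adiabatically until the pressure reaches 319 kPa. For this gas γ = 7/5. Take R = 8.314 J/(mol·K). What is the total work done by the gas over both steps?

-1670 J

n = P₁V₁/(RT₁) = 252×35.8/(8.314×447) = 2.43 mol.
Step 1 — Polytropic n=1.46: T₂ = T₁(V₁/V₂)^(n−1) = 447×(0.571)^0.46 = 346 K; P₂ = P₁(V₁/V₂)^n = 111 kPa.
W = (P₁V₁−P₂V₂)/(n−1) = (252×35.8−111×62.6)/0.46 = 4450 J.
ΔU = nCvΔT = 2.43×20.8×(346−447) = -5120 J.
Q = ΔU + W = -668 J.
State after step 1: P = 111 kPa, V = 62.6 L, T = 346 K.
Step 2 — Adiabatic: T₂/T₁ = (P₂/P₁)^((γ−1)/γ) ⇒ T₂ = 346×(2.87)^0.286 = 467 K; V₂ = 29.5 L.
ΔU = nCvΔT = 2.43×20.8×(467−346) = 6120 J.
Q = 0 for an adiabatic process, so W = −ΔU = -6120 J.
Net over both steps: W = -1670 J, Q = -668 J, ΔU = 1000 J.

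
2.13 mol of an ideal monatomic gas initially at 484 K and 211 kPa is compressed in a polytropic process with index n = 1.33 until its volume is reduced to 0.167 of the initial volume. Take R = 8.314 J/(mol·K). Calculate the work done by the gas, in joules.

-20900 J

V₁ = nRT₁/P₁ = 2.13×8.314×484/211 = 40.6 L.
Polytropic n=1.33: T₂ = T₁(V₁/V₂)^(n−1) = 484×(5.99)^0.33 = 874 K; P₂ = P₁(V₁/V₂)^n = 2280 kPa.
W = (P₁V₁−P₂V₂)/(n−1) = (211×40.6−2280×6.78)/0.33 = -20900 J.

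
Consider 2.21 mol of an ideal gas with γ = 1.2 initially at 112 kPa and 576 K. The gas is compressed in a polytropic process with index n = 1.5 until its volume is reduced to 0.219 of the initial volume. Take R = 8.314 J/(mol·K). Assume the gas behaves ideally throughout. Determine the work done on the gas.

24100 J

V₁ = nRT₁/P₁ = 2.21×8.314×576/112 = 94.5 L.
Polytropic n=1.5: T₂ = T₁(V₁/V₂)^(n−1) = 576×(4.57)^0.50 = 1230 K; P₂ = P₁(V₁/V₂)^n = 1090 kPa.
W = (P₁V₁−P₂V₂)/(n−1) = (112×94.5−1090×20.7)/0.50 = -24100 J.
Work done on the gas = −W_by = 24100 J.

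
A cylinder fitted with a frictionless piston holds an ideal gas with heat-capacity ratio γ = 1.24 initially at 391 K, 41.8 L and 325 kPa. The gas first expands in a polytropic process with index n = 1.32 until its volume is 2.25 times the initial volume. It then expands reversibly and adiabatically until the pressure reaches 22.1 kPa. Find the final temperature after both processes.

n = P₁V₁/(RT₁) = 325×41.8/(8.314×391) = 4.18 mol.
Step 1 — Polytropic n=1.32: T₂ = T₁(V₁/V₂)^(n−1) = 391×(0.444)^0.32 = 302 K; P₂ = P₁(V₁/V₂)^n = 111 kPa.
W = (P₁V₁−P₂V₂)/(n−1) = (325×41.8−111×94.0)/0.32 = 9700 J.
ΔU = nCvΔT = 4.18×34.6×(302−391) = -12900 J.
Q = ΔU + W = -3230 J.
State after step 1: P = 111 kPa, V = 94.0 L, T = 302 K.
Step 2 — Adiabatic: T₂/T₁ = (P₂/P₁)^((γ−1)/γ) ⇒ T₂ = 302×(0.198)^0.194 = 221 K; V₂ = 347 L.
ΔU = nCvΔT = 4.18×34.6×(221−302) = -11700 J.
Q = 0 for an adiabatic process, so W = −ΔU = 11700 J.
Net over both steps: W = 21400 J, Q = -3230 J, ΔU = -24700 J.

221 K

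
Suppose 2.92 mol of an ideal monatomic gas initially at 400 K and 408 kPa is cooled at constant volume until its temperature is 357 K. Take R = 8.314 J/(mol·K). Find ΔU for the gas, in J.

V₁ = nRT₁/P₁ = 2.92×8.314×400/408 = 23.8 L.
Isochoric: V stays 23.8 L; P/T = const ⇒ T₂ = 357 K, P₂ = 364 kPa.
For an ideal gas ΔU = nCvΔT with Cv = (3/2)R = 12.5 J/(mol·K).
ΔU = 2.92×12.5×(357−400) = -1570 J.

-1570 J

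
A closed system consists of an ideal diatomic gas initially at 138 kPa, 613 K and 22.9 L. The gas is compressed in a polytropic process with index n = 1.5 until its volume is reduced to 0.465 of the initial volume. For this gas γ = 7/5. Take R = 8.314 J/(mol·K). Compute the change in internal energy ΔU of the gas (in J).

3690 J

n = P₁V₁/(RT₁) = 138×22.9/(8.314×613) = 0.620 mol.
Polytropic n=1.5: T₂ = T₁(V₁/V₂)^(n−1) = 613×(2.15)^0.50 = 899 K; P₂ = P₁(V₁/V₂)^n = 435 kPa.
For an ideal gas ΔU = nCvΔT with Cv = (5/2)R = 20.8 J/(mol·K).
ΔU = 0.620×20.8×(899−613) = 3690 J.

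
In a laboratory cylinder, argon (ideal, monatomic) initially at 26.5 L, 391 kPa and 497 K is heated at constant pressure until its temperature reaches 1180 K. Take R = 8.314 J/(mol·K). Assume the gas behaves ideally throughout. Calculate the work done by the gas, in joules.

n = P₁V₁/(RT₁) = 391×26.5/(8.314×497) = 2.51 mol.
Isobaric: P stays 391 kPa; V/T = const ⇒ T₂ = 1180 K, V₂ = 62.9 L.
W = PΔV = 391×(62.9−26.5) kPa·L = 14200 J.

14200 J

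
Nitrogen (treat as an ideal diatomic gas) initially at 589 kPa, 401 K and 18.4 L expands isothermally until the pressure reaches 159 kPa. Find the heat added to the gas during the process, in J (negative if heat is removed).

14200 J

n = P₁V₁/(RT₁) = 589×18.4/(8.314×401) = 3.25 mol.
Isothermal: T stays 401 K; PV = const ⇒ V₂ = 68.2 L, P₂ = 159 kPa.
ΔU = 0 (ideal gas, T constant).
W = nRT ln(V₂/V₁) = 3.25×8.314×401×ln(3.70) = 14200 J.
Q = ΔU + W = 14200 J.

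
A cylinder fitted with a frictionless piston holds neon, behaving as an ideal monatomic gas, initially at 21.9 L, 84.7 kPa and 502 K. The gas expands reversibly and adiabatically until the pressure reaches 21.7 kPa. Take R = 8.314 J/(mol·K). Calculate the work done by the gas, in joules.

1170 J

n = P₁V₁/(RT₁) = 84.7×21.9/(8.314×502) = 0.444 mol.
Adiabatic: T₂/T₁ = (P₂/P₁)^((γ−1)/γ) ⇒ T₂ = 502×(0.256)^0.400 = 291 K; V₂ = 49.6 L.
ΔU = nCvΔT = 0.444×12.5×(291−502) = -1170 J.
Q = 0 for an adiabatic process, so W = −ΔU = 1170 J.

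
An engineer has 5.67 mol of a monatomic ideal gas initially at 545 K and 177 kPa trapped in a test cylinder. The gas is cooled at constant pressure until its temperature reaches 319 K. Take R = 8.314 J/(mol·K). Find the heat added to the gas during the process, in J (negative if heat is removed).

-26600 J

V₁ = nRT₁/P₁ = 5.67×8.314×545/177 = 145 L.
Isobaric: P stays 177 kPa; V/T = const ⇒ T₂ = 319 K, V₂ = 85.0 L.
W = PΔV = 177×(85.0−145) kPa·L = -10700 J.
ΔU = nCvΔT = 5.67×12.5×(319−545) = -16000 J.
Q = ΔU + W = nCpΔT = -26600 J.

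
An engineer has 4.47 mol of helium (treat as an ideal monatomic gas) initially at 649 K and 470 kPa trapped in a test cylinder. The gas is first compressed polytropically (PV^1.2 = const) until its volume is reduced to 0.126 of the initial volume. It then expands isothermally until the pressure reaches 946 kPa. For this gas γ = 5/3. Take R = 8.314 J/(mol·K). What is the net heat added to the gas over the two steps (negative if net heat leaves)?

21900 J

V₁ = nRT₁/P₁ = 4.47×8.314×649/470 = 51.3 L.
Step 1 — Polytropic n=1.2: T₂ = T₁(V₁/V₂)^(n−1) = 649×(7.94)^0.20 = 982 K; P₂ = P₁(V₁/V₂)^n = 5640 kPa.
W = (P₁V₁−P₂V₂)/(n−1) = (470×51.3−5640×6.47)/0.20 = -61900 J.
ΔU = nCvΔT = 4.47×12.5×(982−649) = 18600 J.
Q = ΔU + W = -43300 J.
State after step 1: P = 5640 kPa, V = 6.47 L, T = 982 K.
Step 2 — Isothermal: T stays 982 K; PV = const ⇒ V₂ = 38.6 L, P₂ = 946 kPa.
ΔU = 0 (ideal gas, T constant).
W = nRT ln(V₂/V₁) = 4.47×8.314×982×ln(5.97) = 65200 J.
Q = ΔU + W = 65200 J.
Net over both steps: W = 3300 J, Q = 21900 J, ΔU = 18600 J.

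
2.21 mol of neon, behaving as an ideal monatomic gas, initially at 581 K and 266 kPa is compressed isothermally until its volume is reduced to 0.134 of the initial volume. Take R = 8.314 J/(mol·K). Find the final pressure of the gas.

V₁ = nRT₁/P₁ = 2.21×8.314×581/266 = 40.1 L.
Isothermal: T stays 581 K; PV = const ⇒ V₂ = 5.38 L, P₂ = 1990 kPa.

1990 kPa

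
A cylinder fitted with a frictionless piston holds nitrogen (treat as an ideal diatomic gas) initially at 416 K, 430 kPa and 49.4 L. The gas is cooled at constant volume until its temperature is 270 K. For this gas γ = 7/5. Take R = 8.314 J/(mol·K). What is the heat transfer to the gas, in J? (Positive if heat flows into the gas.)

-18600 J

n = P₁V₁/(RT₁) = 430×49.4/(8.314×416) = 6.14 mol.
Isochoric: V stays 49.4 L; P/T = const ⇒ T₂ = 270 K, P₂ = 279 kPa.
W = 0 (no volume change).
ΔU = nCvΔT = 6.14×20.8×(270−416) = -18600 J.
Q = ΔU = -18600 J.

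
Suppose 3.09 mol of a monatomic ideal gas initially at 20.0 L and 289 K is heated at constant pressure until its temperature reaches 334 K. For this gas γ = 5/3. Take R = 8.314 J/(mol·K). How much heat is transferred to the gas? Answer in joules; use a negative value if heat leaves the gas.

2890 J

P₁ = nRT₁/V₁ = 3.09×8.314×289/20.0 = 371 kPa.
Isobaric: P stays 371 kPa; V/T = const ⇒ T₂ = 334 K, V₂ = 23.1 L.
W = PΔV = 371×(23.1−20.0) kPa·L = 1160 J.
ΔU = nCvΔT = 3.09×12.5×(334−289) = 1730 J.
Q = ΔU + W = nCpΔT = 2890 J.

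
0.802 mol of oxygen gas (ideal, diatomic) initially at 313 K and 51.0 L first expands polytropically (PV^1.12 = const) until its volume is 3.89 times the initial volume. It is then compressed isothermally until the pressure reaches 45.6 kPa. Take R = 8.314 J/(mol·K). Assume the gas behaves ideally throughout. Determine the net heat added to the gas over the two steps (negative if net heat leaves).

P₁ = nRT₁/V₁ = 0.802×8.314×313/51.0 = 40.9 kPa.
Step 1 — Polytropic n=1.12: T₂ = T₁(V₁/V₂)^(n−1) = 313×(0.257)^0.12 = 266 K; P₂ = P₁(V₁/V₂)^n = 8.94 kPa.
W = (P₁V₁−P₂V₂)/(n−1) = (40.9×51.0−8.94×198)/0.12 = 2620 J.
ΔU = nCvΔT = 0.802×20.8×(266−313) = -785 J.
Q = ΔU + W = 1830 J.
State after step 1: P = 8.94 kPa, V = 198 L, T = 266 K.
Step 2 — Isothermal: T stays 266 K; PV = const ⇒ V₂ = 38.9 L, P₂ = 45.6 kPa.
ΔU = 0 (ideal gas, T constant).
W = nRT ln(V₂/V₁) = 0.802×8.314×266×ln(0.196) = -2890 J.
Q = ΔU + W = -2890 J.
Net over both steps: W = -274 J, Q = -1060 J, ΔU = -785 J.

-1060 J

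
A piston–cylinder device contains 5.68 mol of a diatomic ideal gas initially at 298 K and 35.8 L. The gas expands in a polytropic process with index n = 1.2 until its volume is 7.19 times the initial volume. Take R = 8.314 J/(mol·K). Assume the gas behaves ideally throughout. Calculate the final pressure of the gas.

36.8 kPa

P₁ = nRT₁/V₁ = 5.68×8.314×298/35.8 = 393 kPa.
Polytropic n=1.2: T₂ = T₁(V₁/V₂)^(n−1) = 298×(0.139)^0.20 = 201 K; P₂ = P₁(V₁/V₂)^n = 36.8 kPa.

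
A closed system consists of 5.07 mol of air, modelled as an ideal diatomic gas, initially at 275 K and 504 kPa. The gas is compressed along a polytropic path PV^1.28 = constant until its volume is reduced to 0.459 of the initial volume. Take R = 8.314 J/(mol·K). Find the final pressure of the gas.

1370 kPa

V₁ = nRT₁/P₁ = 5.07×8.314×275/504 = 23.0 L.
Polytropic n=1.28: T₂ = T₁(V₁/V₂)^(n−1) = 275×(2.18)^0.28 = 342 K; P₂ = P₁(V₁/V₂)^n = 1370 kPa.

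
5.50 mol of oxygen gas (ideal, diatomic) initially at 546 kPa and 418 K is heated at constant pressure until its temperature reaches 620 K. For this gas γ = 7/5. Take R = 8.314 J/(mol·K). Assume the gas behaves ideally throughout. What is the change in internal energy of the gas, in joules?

V₁ = nRT₁/P₁ = 5.50×8.314×418/546 = 35.0 L.
Isobaric: P stays 546 kPa; V/T = const ⇒ T₂ = 620 K, V₂ = 51.9 L.
For an ideal gas ΔU = nCvΔT with Cv = (5/2)R = 20.8 J/(mol·K).
ΔU = 5.50×20.8×(620−418) = 23100 J.

23100 J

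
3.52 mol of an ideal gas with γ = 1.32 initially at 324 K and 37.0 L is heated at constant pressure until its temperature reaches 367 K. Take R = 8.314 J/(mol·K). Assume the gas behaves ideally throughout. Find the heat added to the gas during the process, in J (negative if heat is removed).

5190 J

P₁ = nRT₁/V₁ = 3.52×8.314×324/37.0 = 256 kPa.
Isobaric: P stays 256 kPa; V/T = const ⇒ T₂ = 367 K, V₂ = 41.9 L.
W = PΔV = 256×(41.9−37.0) kPa·L = 1260 J.
ΔU = nCvΔT = 3.52×26.0×(367−324) = 3930 J.
Q = ΔU + W = nCpΔT = 5190 J.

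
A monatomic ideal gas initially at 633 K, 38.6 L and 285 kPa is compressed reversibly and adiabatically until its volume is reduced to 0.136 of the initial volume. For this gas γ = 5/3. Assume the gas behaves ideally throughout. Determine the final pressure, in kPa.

Adiabatic: TV^(γ−1) = const ⇒ T₂ = 633×(7.35)^0.667 = 2390 K; PV^γ = const ⇒ P₂ = 7920 kPa.

7920 kPa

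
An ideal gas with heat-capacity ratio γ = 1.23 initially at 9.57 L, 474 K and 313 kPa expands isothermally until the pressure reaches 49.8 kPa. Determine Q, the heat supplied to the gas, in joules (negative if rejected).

5510 J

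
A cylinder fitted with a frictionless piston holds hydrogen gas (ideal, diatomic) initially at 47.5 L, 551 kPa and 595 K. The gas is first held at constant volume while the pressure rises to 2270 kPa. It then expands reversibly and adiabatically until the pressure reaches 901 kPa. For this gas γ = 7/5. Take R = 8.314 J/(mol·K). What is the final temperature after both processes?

1880 K

n = P₁V₁/(RT₁) = 551×47.5/(8.314×595) = 5.29 mol.
Step 1 — Isochoric: V stays 47.5 L; P/T = const ⇒ T₂ = 2450 K, P₂ = 2270 kPa.
W = 0 (no volume change).
ΔU = nCvΔT = 5.29×20.8×(2450−595) = 204000 J.
Q = ΔU = 204000 J.
State after step 1: P = 2270 kPa, V = 47.5 L, T = 2450 K.
Step 2 — Adiabatic: T₂/T₁ = (P₂/P₁)^((γ−1)/γ) ⇒ T₂ = 2450×(0.397)^0.286 = 1880 K; V₂ = 91.9 L.
ΔU = nCvΔT = 5.29×20.8×(1880−2450) = -62500 J.
Q = 0 for an adiabatic process, so W = −ΔU = 62500 J.
Net over both steps: W = 62500 J, Q = 204000 J, ΔU = 142000 J.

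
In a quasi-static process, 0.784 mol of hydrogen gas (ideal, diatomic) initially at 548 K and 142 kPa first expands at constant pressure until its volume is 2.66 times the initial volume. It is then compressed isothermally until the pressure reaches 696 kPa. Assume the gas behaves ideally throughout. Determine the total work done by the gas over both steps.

V₁ = nRT₁/P₁ = 0.784×8.314×548/142 = 25.2 L.
Step 1 — Isobaric: P stays 142 kPa; V/T = const ⇒ T₂ = 1460 K, V₂ = 66.9 L.
W = PΔV = 142×(66.9−25.2) kPa·L = 5930 J.
ΔU = nCvΔT = 0.784×20.8×(1460−548) = 14800 J.
Q = ΔU + W = nCpΔT = 20800 J.
State after step 1: P = 142 kPa, V = 66.9 L, T = 1460 K.
Step 2 — Isothermal: T stays 1460 K; PV = const ⇒ V₂ = 13.7 L, P₂ = 696 kPa.
ΔU = 0 (ideal gas, T constant).
W = nRT ln(V₂/V₁) = 0.784×8.314×1460×ln(0.204) = -15100 J.
Q = ΔU + W = -15100 J.
Net over both steps: W = -9170 J, Q = 5650 J, ΔU = 14800 J.

-9170 J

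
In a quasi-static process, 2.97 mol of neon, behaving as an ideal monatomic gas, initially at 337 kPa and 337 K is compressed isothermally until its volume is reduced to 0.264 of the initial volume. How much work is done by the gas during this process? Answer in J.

V₁ = nRT₁/P₁ = 2.97×8.314×337/337 = 24.7 L.
Isothermal: T stays 337 K; PV = const ⇒ V₂ = 6.52 L, P₂ = 1280 kPa.
W = nRT ln(V₂/V₁) = 2.97×8.314×337×ln(0.264) = -11100 J.

-11100 J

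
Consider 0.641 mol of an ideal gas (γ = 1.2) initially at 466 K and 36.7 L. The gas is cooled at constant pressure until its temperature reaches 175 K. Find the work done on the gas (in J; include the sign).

1550 J

P₁ = nRT₁/V₁ = 0.641×8.314×466/36.7 = 67.7 kPa.
Isobaric: P stays 67.7 kPa; V/T = const ⇒ T₂ = 175 K, V₂ = 13.8 L.
W = PΔV = 67.7×(13.8−36.7) kPa·L = -1550 J.
Work done on the gas = −W_by = 1550 J.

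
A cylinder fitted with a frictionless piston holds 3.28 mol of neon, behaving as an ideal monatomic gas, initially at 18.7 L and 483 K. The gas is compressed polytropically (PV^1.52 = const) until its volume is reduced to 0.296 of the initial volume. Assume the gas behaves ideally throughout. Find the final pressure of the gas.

4480 kPa

P₁ = nRT₁/V₁ = 3.28×8.314×483/18.7 = 704 kPa.
Polytropic n=1.52: T₂ = T₁(V₁/V₂)^(n−1) = 483×(3.38)^0.52 = 910 K; P₂ = P₁(V₁/V₂)^n = 4480 kPa.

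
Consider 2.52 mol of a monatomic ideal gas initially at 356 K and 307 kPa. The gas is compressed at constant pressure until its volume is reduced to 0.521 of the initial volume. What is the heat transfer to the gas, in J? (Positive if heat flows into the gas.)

-8930 J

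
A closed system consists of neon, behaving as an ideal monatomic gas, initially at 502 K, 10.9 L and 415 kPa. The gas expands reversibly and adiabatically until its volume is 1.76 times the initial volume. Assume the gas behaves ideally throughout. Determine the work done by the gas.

2130 J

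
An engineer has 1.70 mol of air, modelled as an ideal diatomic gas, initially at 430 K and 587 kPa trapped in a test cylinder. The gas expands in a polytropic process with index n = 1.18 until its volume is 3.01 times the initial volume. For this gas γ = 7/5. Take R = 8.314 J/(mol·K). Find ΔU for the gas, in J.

-2730 J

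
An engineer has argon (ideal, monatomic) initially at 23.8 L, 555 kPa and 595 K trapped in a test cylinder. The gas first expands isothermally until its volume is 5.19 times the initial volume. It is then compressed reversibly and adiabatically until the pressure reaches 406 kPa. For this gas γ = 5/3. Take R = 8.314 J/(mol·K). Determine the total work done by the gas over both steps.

7780 J

n = P₁V₁/(RT₁) = 555×23.8/(8.314×595) = 2.67 mol.
Step 1 — Isothermal: T stays 595 K; PV = const ⇒ V₂ = 124 L, P₂ = 107 kPa.
ΔU = 0 (ideal gas, T constant).
W = nRT ln(V₂/V₁) = 2.67×8.314×595×ln(5.19) = 21800 J.
Q = ΔU + W = 21800 J.
State after step 1: P = 107 kPa, V = 124 L, T = 595 K.
Step 2 — Adiabatic: T₂/T₁ = (P₂/P₁)^((γ−1)/γ) ⇒ T₂ = 595×(3.80)^0.400 = 1010 K; V₂ = 55.5 L.
ΔU = nCvΔT = 2.67×12.5×(1010−595) = 14000 J.
Q = 0 for an adiabatic process, so W = −ΔU = -14000 J.
Net over both steps: W = 7780 J, Q = 21800 J, ΔU = 14000 J.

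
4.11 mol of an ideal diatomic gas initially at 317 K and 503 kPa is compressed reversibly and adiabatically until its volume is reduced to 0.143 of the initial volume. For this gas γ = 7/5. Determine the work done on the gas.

31900 J

V₁ = nRT₁/P₁ = 4.11×8.314×317/503 = 21.5 L.
Adiabatic: TV^(γ−1) = const ⇒ T₂ = 317×(6.99)^0.400 = 690 K; PV^γ = const ⇒ P₂ = 7660 kPa.
ΔU = nCvΔT = 4.11×20.8×(690−317) = 31900 J.
Q = 0 for an adiabatic process, so W = −ΔU = -31900 J.
Work done on the gas = −W_by = 31900 J.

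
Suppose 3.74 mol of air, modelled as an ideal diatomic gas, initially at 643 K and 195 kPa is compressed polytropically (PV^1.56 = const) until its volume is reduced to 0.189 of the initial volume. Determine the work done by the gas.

-55100 J

V₁ = nRT₁/P₁ = 3.74×8.314×643/195 = 103 L.
Polytropic n=1.56: T₂ = T₁(V₁/V₂)^(n−1) = 643×(5.29)^0.56 = 1630 K; P₂ = P₁(V₁/V₂)^n = 2620 kPa.
W = (P₁V₁−P₂V₂)/(n−1) = (195×103−2620×19.4)/0.56 = -55100 J.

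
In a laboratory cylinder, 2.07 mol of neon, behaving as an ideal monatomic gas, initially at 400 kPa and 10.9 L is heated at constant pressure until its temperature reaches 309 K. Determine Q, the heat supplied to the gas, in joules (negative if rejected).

2390 J

T₁ = P₁V₁/(nR) = 400×10.9/(2.07×8.314) = 253 K.
Isobaric: P stays 400 kPa; V/T = const ⇒ T₂ = 309 K, V₂ = 13.3 L.
W = PΔV = 400×(13.3−10.9) kPa·L = 958 J.
ΔU = nCvΔT = 2.07×12.5×(309−253) = 1440 J.
Q = ΔU + W = nCpΔT = 2390 J.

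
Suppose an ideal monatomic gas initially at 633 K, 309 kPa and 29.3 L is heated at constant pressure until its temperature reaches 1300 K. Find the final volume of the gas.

60.2 L

Isobaric: P stays 309 kPa; V/T = const ⇒ T₂ = 1300 K, V₂ = 60.2 L.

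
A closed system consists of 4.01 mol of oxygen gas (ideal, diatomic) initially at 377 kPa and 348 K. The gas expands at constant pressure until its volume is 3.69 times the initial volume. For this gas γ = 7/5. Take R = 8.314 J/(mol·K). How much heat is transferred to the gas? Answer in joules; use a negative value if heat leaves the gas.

109000 J

V₁ = nRT₁/P₁ = 4.01×8.314×348/377 = 30.8 L.
Isobaric: P stays 377 kPa; V/T = const ⇒ T₂ = 1280 K, V₂ = 114 L.
W = PΔV = 377×(114−30.8) kPa·L = 31200 J.
ΔU = nCvΔT = 4.01×20.8×(1280−348) = 78000 J.
Q = ΔU + W = nCpΔT = 109000 J.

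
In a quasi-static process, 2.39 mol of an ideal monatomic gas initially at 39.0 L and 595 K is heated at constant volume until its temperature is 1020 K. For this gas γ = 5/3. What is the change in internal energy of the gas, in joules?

12700 J

P₁ = nRT₁/V₁ = 2.39×8.314×595/39.0 = 303 kPa.
Isochoric: V stays 39.0 L; P/T = const ⇒ T₂ = 1020 K, P₂ = 520 kPa.
For an ideal gas ΔU = nCvΔT with Cv = (3/2)R = 12.5 J/(mol·K).
ΔU = 2.39×12.5×(1020−595) = 12700 J.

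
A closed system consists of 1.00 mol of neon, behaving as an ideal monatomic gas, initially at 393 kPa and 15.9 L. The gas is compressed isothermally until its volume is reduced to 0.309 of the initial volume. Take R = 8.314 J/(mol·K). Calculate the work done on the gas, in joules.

T₁ = P₁V₁/(nR) = 393×15.9/(1.00×8.314) = 752 K.
Isothermal: T stays 752 K; PV = const ⇒ V₂ = 4.91 L, P₂ = 1270 kPa.
W = nRT ln(V₂/V₁) = 1.00×8.314×752×ln(0.309) = -7340 J.
Work done on the gas = −W_by = 7340 J.

7340 J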